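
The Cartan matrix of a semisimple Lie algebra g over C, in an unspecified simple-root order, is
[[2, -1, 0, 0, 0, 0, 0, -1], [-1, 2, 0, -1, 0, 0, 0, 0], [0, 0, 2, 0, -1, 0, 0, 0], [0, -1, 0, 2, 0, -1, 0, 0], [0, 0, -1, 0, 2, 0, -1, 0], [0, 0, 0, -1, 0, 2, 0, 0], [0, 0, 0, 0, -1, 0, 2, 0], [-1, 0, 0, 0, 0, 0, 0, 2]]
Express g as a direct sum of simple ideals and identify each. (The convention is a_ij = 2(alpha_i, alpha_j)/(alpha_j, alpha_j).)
The diagram associated to this matrix has two connected components: the simple roots {alpha_3, alpha_5, alpha_7} form a chain of 3 nodes with single edges (A_3), and {alpha_1, alpha_2, alpha_4, alpha_6, alpha_8} form a chain of 5 nodes with single edges (A_5). A semisimple Lie algebra decomposes uniquely as the direct sum of simple ideals, one per connected component of its Dynkin diagram, so g ≅ A_3 ⊕ A_5 (dimension 15 + 35 = 50).

A3 ⊕ A5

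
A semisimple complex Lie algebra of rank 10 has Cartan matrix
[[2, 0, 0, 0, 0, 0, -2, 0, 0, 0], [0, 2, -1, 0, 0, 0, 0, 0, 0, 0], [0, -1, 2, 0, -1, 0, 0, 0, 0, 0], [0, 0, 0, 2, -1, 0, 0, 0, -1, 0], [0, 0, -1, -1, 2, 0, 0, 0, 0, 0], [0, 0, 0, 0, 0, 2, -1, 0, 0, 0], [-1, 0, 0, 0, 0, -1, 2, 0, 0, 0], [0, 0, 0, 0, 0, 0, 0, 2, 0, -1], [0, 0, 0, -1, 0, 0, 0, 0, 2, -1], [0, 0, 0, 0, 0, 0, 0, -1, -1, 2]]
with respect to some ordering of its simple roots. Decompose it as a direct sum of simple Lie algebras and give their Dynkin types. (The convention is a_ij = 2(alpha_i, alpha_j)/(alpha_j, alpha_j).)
A_7 (sl(8)) ⊕ C_3 (sp(6))

The diagram associated to this matrix has two connected components: the simple roots {alpha_2, alpha_3, alpha_4, alpha_5, alpha_8, alpha_9, alpha_10} form a chain of 7 nodes with single edges (A_7), and {alpha_1, alpha_6, alpha_7} form a chain of 3 nodes with a double edge at one end; the terminal node there is the unique long simple root (C_3). A semisimple Lie algebra decomposes uniquely as the direct sum of simple ideals, one per connected component of its Dynkin diagram, so g ≅ A_7 ⊕ C_3 (dimension 63 + 21 = 84).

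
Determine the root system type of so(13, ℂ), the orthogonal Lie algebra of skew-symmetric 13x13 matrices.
B_6 (so(13))

This is so(13) with 13 odd, which has dimension 13(13-1)/2 = 78 and rank (13-1)/2 = 6. In the classification of classical Lie algebras, the orthogonal algebra so(2n+1) in an odd number of variables has type B_n; here n = 6, so the Dynkin diagram is a chain of 6 nodes with a double edge at one end; the terminal node there is the unique short simple root (B_6). Hence the type is B_6.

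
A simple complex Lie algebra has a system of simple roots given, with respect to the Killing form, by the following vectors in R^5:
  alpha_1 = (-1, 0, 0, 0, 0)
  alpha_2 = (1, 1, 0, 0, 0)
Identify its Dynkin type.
Compute the Cartan integers a_ij = 2(alpha_i, alpha_j)/(alpha_j, alpha_j); the resulting 2x2 Cartan matrix is
[[2, -1], [-2, 2]].
The roots have two lengths (squared-length ratio 2:1); the short ones are alpha_{1}. The associated Dynkin diagram is a chain of 2 nodes with a double edge at one end; the terminal node there is the unique short simple root (B_2), so the type is B_2 (the algebra so(5)).

type B_2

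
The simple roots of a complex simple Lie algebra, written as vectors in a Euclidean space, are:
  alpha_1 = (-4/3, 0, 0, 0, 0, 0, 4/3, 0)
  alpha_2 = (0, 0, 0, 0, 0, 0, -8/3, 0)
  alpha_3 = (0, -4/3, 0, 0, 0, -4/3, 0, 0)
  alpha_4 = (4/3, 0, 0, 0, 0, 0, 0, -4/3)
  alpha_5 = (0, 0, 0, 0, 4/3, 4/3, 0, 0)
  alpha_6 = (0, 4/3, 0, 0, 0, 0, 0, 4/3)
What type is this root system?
C_6 (sp(12))

Compute the Cartan integers a_ij = 2(alpha_i, alpha_j)/(alpha_j, alpha_j); the resulting 6x6 Cartan matrix is
[[2, -1, 0, -1, 0, 0], [-2, 2, 0, 0, 0, 0], [0, 0, 2, 0, -1, -1], [-1, 0, 0, 2, 0, -1], [0, 0, -1, 0, 2, 0], [0, 0, -1, -1, 0, 2]].
The roots have two lengths (squared-length ratio 2:1); the short ones are alpha_{1,3,4,5,6}. The associated Dynkin diagram is a chain of 6 nodes with a double edge at one end; the terminal node there is the unique long simple root (C_6), so the type is C_6 (the algebra sp(12)).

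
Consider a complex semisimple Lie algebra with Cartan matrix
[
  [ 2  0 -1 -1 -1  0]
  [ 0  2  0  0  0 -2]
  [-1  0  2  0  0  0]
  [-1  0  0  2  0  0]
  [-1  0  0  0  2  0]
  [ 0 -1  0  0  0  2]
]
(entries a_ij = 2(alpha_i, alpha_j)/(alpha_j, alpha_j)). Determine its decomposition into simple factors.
type B_2 + type D_4

The diagram associated to this matrix has two connected components: the simple roots {alpha_2, alpha_6} form a chain of 2 nodes with a double edge at one end; the terminal node there is the unique short simple root (B_2), and {alpha_1, alpha_3, alpha_4, alpha_5} form a chain of 2 nodes with a fork of two nodes at one end (D_4). A semisimple Lie algebra decomposes uniquely as the direct sum of simple ideals, one per connected component of its Dynkin diagram, so g ≅ B_2 ⊕ D_4 (dimension 10 + 28 = 38).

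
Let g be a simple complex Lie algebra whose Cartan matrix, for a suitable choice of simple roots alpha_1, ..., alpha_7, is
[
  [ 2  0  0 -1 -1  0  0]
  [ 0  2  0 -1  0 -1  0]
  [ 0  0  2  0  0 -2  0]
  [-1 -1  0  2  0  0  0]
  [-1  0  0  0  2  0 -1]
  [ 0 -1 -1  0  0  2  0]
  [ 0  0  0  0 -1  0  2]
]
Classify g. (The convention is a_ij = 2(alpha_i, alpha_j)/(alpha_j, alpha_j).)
The matrix has rank 7 with 2's on the diagonal. Reading the off-diagonal entries as Dynkin edges (a single edge where a_ij = a_ji = -1; a double or triple edge where a_ij * a_ji = 2 or 3), the diagram is a chain of 7 nodes with a double edge at one end; the terminal node there is the unique long simple root (C_7). One simple-root ordering that puts it in standard form is (alpha_7, alpha_5, alpha_1, alpha_4, alpha_2, alpha_6, alpha_3). So the algebra is type C_7, i.e. sp(14).

C_7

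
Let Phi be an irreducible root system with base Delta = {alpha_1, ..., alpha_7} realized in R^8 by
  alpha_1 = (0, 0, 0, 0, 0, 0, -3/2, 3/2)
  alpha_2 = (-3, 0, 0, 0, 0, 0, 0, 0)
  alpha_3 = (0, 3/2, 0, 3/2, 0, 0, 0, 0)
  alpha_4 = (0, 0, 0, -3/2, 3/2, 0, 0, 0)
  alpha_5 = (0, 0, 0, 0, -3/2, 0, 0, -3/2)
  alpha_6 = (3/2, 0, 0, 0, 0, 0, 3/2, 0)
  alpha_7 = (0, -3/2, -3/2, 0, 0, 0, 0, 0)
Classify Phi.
Compute the Cartan integers a_ij = 2(alpha_i, alpha_j)/(alpha_j, alpha_j); the resulting 7x7 Cartan matrix is
[[2, 0, 0, 0, -1, -1, 0], [0, 2, 0, 0, 0, -2, 0], [0, 0, 2, -1, 0, 0, -1], [0, 0, -1, 2, -1, 0, 0], [-1, 0, 0, -1, 2, 0, 0], [-1, -1, 0, 0, 0, 2, 0], [0, 0, -1, 0, 0, 0, 2]].
The roots have two lengths (squared-length ratio 2:1); the short ones are alpha_{1,3,4,5,6,7}. The associated Dynkin diagram is a chain of 7 nodes with a double edge at one end; the terminal node there is the unique long simple root (C_7), so the type is C_7 (the algebra sp(14)).

C_7 (sp(14))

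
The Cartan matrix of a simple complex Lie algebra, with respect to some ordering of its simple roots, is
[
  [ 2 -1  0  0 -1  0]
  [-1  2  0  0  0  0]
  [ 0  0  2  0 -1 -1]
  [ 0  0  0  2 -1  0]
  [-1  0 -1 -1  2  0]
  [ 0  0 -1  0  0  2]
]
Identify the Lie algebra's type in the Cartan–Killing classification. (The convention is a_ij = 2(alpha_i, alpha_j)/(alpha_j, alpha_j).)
The matrix has rank 6 with 2's on the diagonal. Reading the off-diagonal entries as Dynkin edges (a single edge where a_ij = a_ji = -1; a double or triple edge where a_ij * a_ji = 2 or 3), the diagram is a chain of 5 nodes with one extra node attached to the third node from one end (E_6). One simple-root ordering that puts it in standard form is (alpha_2, alpha_4, alpha_1, alpha_5, alpha_3, alpha_6). So the algebra is type E_6.

type E_6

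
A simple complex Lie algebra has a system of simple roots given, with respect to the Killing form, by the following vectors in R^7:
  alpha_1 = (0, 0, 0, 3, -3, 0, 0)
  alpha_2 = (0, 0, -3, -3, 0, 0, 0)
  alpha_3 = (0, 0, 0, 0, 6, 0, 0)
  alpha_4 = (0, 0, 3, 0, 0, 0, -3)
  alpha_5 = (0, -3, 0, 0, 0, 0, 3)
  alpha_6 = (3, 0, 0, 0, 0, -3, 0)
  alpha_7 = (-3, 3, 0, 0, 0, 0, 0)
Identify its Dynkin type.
C7

Compute the Cartan integers a_ij = 2(alpha_i, alpha_j)/(alpha_j, alpha_j); the resulting 7x7 Cartan matrix is
[[2, -1, -1, 0, 0, 0, 0], [-1, 2, 0, -1, 0, 0, 0], [-2, 0, 2, 0, 0, 0, 0], [0, -1, 0, 2, -1, 0, 0], [0, 0, 0, -1, 2, 0, -1], [0, 0, 0, 0, 0, 2, -1], [0, 0, 0, 0, -1, -1, 2]].
The roots have two lengths (squared-length ratio 2:1); the short ones are alpha_{1,2,4,5,6,7}. The associated Dynkin diagram is a chain of 7 nodes with a double edge at one end; the terminal node there is the unique long simple root (C_7), so the type is C_7 (the algebra sp(14)).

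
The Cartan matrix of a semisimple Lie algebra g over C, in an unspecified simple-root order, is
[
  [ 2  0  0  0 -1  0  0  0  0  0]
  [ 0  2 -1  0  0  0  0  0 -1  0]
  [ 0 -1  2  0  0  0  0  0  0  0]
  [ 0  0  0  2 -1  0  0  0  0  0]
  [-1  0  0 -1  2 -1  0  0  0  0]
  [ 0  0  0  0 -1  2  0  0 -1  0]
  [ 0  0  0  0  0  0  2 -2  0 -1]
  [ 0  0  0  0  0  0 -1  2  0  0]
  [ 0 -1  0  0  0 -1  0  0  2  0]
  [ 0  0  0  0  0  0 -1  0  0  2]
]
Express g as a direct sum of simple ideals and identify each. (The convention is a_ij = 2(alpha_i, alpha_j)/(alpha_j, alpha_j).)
B_3 ⊕ D_7

The diagram associated to this matrix has two connected components: the simple roots {alpha_7, alpha_8, alpha_10} form a chain of 3 nodes with a double edge at one end; the terminal node there is the unique short simple root (B_3), and {alpha_1, alpha_2, alpha_3, alpha_4, alpha_5, alpha_6, alpha_9} form a chain of 5 nodes with a fork of two nodes at one end (D_7). A semisimple Lie algebra decomposes uniquely as the direct sum of simple ideals, one per connected component of its Dynkin diagram, so g ≅ B_3 ⊕ D_7 (dimension 21 + 91 = 112).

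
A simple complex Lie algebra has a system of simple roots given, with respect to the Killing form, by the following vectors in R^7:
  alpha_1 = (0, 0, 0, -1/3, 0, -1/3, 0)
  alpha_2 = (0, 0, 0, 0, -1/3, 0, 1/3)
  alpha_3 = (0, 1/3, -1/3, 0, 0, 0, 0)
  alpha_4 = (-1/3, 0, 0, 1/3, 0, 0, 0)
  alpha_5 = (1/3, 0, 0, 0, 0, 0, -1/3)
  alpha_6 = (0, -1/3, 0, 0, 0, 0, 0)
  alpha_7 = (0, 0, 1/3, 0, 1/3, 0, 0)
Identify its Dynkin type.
B7

Compute the Cartan integers a_ij = 2(alpha_i, alpha_j)/(alpha_j, alpha_j); the resulting 7x7 Cartan matrix is
[[2, 0, 0, -1, 0, 0, 0], [0, 2, 0, 0, -1, 0, -1], [0, 0, 2, 0, 0, -2, -1], [-1, 0, 0, 2, -1, 0, 0], [0, -1, 0, -1, 2, 0, 0], [0, 0, -1, 0, 0, 2, 0], [0, -1, -1, 0, 0, 0, 2]].
The roots have two lengths (squared-length ratio 2:1); the short ones are alpha_{6}. The associated Dynkin diagram is a chain of 7 nodes with a double edge at one end; the terminal node there is the unique short simple root (B_7), so the type is B_7 (the algebra so(15)).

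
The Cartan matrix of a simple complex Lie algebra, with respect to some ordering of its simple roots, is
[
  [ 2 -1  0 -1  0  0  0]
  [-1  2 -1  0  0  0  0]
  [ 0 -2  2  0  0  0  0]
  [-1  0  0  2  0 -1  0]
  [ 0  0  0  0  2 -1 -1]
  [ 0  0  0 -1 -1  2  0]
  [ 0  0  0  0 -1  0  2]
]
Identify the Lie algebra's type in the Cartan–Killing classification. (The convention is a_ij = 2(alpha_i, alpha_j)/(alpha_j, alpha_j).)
type C_7

The matrix has rank 7 with 2's on the diagonal. Reading the off-diagonal entries as Dynkin edges (a single edge where a_ij = a_ji = -1; a double or triple edge where a_ij * a_ji = 2 or 3), the diagram is a chain of 7 nodes with a double edge at one end; the terminal node there is the unique long simple root (C_7). One simple-root ordering that puts it in standard form is (alpha_7, alpha_5, alpha_6, alpha_4, alpha_1, alpha_2, alpha_3). So the algebra is type C_7, i.e. sp(14).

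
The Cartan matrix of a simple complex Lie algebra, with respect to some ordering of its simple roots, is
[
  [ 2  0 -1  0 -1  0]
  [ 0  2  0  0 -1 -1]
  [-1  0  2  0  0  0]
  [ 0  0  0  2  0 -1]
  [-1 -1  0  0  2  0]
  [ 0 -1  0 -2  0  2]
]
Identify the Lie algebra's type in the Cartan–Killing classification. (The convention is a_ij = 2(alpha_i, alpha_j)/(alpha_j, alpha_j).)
The matrix has rank 6 with 2's on the diagonal. Reading the off-diagonal entries as Dynkin edges (a single edge where a_ij = a_ji = -1; a double or triple edge where a_ij * a_ji = 2 or 3), the diagram is a chain of 6 nodes with a double edge at one end; the terminal node there is the unique short simple root (B_6). One simple-root ordering that puts it in standard form is (alpha_3, alpha_1, alpha_5, alpha_2, alpha_6, alpha_4). So the algebra is type B_6, i.e. so(13).

B_6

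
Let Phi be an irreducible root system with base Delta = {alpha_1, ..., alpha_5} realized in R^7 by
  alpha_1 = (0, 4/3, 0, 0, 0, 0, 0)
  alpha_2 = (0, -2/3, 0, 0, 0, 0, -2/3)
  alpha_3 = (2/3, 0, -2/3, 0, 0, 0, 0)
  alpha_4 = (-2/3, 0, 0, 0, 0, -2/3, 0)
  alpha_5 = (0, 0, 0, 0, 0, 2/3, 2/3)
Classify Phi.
C5

Compute the Cartan integers a_ij = 2(alpha_i, alpha_j)/(alpha_j, alpha_j); the resulting 5x5 Cartan matrix is
[[2, -2, 0, 0, 0], [-1, 2, 0, 0, -1], [0, 0, 2, -1, 0], [0, 0, -1, 2, -1], [0, -1, 0, -1, 2]].
The roots have two lengths (squared-length ratio 2:1); the short ones are alpha_{2,3,4,5}. The associated Dynkin diagram is a chain of 5 nodes with a double edge at one end; the terminal node there is the unique long simple root (C_5), so the type is C_5 (the algebra sp(10)).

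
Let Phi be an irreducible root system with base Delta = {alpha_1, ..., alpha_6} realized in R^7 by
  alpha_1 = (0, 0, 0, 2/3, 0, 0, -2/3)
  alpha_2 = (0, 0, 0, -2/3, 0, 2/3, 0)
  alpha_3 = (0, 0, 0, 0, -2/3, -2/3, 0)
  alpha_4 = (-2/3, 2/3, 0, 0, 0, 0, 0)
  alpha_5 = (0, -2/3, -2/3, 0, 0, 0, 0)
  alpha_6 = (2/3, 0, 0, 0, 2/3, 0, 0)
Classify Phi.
Compute the Cartan integers a_ij = 2(alpha_i, alpha_j)/(alpha_j, alpha_j); the resulting 6x6 Cartan matrix is
[[2, -1, 0, 0, 0, 0], [-1, 2, -1, 0, 0, 0], [0, -1, 2, 0, 0, -1], [0, 0, 0, 2, -1, -1], [0, 0, 0, -1, 2, 0], [0, 0, -1, -1, 0, 2]].
All simple roots have the same length, so the diagram is simply laced. The associated Dynkin diagram is a chain of 6 nodes with single edges (A_6), so the type is A_6 (the algebra sl(7)).

A6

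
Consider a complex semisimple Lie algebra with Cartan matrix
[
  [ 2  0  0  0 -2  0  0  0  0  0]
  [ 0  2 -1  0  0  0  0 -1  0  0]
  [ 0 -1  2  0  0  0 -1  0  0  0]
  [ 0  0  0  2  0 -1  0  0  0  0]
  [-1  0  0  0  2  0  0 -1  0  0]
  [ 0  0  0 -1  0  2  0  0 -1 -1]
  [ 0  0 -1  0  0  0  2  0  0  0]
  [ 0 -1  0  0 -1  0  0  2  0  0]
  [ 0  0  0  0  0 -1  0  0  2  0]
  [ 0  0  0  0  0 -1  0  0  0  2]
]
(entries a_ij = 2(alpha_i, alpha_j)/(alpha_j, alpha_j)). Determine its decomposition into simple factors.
C_6 (sp(12)) ⊕ D_4 (so(8))

The diagram associated to this matrix has two connected components: the simple roots {alpha_1, alpha_2, alpha_3, alpha_5, alpha_7, alpha_8} form a chain of 6 nodes with a double edge at one end; the terminal node there is the unique long simple root (C_6), and {alpha_4, alpha_6, alpha_9, alpha_10} form a chain of 2 nodes with a fork of two nodes at one end (D_4). A semisimple Lie algebra decomposes uniquely as the direct sum of simple ideals, one per connected component of its Dynkin diagram, so g ≅ C_6 ⊕ D_4 (dimension 78 + 28 = 106).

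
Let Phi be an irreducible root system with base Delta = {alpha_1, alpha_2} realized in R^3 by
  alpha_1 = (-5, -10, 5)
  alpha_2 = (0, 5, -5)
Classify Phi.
Compute the Cartan integers a_ij = 2(alpha_i, alpha_j)/(alpha_j, alpha_j); the resulting 2x2 Cartan matrix is
[[2, -3], [-1, 2]].
The roots have two lengths (squared-length ratio 3:1); the short ones are alpha_{2}. The associated Dynkin diagram is two nodes joined by a triple edge (G_2), so the type is G_2.

G2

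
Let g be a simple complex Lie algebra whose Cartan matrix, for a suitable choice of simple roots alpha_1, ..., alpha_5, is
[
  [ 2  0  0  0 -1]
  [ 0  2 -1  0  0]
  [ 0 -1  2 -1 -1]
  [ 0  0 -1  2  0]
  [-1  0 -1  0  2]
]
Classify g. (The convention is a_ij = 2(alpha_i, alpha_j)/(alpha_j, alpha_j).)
D_5

The matrix has rank 5 with 2's on the diagonal. Reading the off-diagonal entries as Dynkin edges (a single edge where a_ij = a_ji = -1; a double or triple edge where a_ij * a_ji = 2 or 3), the diagram is a chain of 3 nodes with a fork of two nodes at one end (D_5). One simple-root ordering that puts it in standard form is (alpha_1, alpha_5, alpha_3, alpha_4, alpha_2). So the algebra is type D_5, i.e. so(10).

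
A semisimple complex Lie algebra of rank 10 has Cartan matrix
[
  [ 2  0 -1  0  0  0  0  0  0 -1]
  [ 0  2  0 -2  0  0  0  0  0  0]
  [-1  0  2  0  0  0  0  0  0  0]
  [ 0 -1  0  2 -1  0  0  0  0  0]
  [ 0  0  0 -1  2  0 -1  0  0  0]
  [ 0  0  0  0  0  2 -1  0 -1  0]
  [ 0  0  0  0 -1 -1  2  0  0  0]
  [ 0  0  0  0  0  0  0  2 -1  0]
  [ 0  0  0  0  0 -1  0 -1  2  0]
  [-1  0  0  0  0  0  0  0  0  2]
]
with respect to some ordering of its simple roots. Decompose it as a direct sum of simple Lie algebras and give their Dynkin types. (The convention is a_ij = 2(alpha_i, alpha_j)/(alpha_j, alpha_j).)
The diagram associated to this matrix has two connected components: the simple roots {alpha_1, alpha_3, alpha_10} form a chain of 3 nodes with single edges (A_3), and {alpha_2, alpha_4, alpha_5, alpha_6, alpha_7, alpha_8, alpha_9} form a chain of 7 nodes with a double edge at one end; the terminal node there is the unique long simple root (C_7). A semisimple Lie algebra decomposes uniquely as the direct sum of simple ideals, one per connected component of its Dynkin diagram, so g ≅ A_3 ⊕ C_7 (dimension 15 + 105 = 120).

A_3 (sl(4)) ⊕ C_7 (sp(14))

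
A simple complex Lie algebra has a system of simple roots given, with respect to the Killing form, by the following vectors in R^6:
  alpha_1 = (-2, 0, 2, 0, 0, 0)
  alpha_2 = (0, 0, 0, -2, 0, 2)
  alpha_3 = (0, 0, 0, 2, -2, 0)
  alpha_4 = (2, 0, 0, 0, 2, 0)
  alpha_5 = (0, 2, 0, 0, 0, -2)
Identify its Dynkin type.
A_5 (sl(6))

Compute the Cartan integers a_ij = 2(alpha_i, alpha_j)/(alpha_j, alpha_j); the resulting 5x5 Cartan matrix is
[[2, 0, 0, -1, 0], [0, 2, -1, 0, -1], [0, -1, 2, -1, 0], [-1, 0, -1, 2, 0], [0, -1, 0, 0, 2]].
All simple roots have the same length, so the diagram is simply laced. The associated Dynkin diagram is a chain of 5 nodes with single edges (A_5), so the type is A_5 (the algebra sl(6)).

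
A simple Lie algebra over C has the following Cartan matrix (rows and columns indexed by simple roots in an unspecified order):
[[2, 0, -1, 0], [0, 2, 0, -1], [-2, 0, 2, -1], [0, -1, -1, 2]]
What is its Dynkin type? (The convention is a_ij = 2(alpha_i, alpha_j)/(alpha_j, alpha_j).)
B_4

The matrix has rank 4 with 2's on the diagonal. Reading the off-diagonal entries as Dynkin edges (a single edge where a_ij = a_ji = -1; a double or triple edge where a_ij * a_ji = 2 or 3), the diagram is a chain of 4 nodes with a double edge at one end; the terminal node there is the unique short simple root (B_4). One simple-root ordering that puts it in standard form is (alpha_2, alpha_4, alpha_3, alpha_1). So the algebra is type B_4, i.e. so(9).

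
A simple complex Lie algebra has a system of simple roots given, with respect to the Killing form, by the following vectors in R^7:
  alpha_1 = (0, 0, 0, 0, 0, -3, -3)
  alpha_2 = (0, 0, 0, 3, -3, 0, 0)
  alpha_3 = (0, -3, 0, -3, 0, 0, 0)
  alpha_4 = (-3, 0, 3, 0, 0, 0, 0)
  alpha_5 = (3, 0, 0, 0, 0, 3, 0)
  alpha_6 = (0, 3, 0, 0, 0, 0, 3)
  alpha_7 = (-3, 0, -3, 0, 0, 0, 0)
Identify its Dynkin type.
type D_7

Compute the Cartan integers a_ij = 2(alpha_i, alpha_j)/(alpha_j, alpha_j); the resulting 7x7 Cartan matrix is
[[2, 0, 0, 0, -1, -1, 0], [0, 2, -1, 0, 0, 0, 0], [0, -1, 2, 0, 0, -1, 0], [0, 0, 0, 2, -1, 0, 0], [-1, 0, 0, -1, 2, 0, -1], [-1, 0, -1, 0, 0, 2, 0], [0, 0, 0, 0, -1, 0, 2]].
All simple roots have the same length, so the diagram is simply laced. The associated Dynkin diagram is a chain of 5 nodes with a fork of two nodes at one end (D_7), so the type is D_7 (the algebra so(14)).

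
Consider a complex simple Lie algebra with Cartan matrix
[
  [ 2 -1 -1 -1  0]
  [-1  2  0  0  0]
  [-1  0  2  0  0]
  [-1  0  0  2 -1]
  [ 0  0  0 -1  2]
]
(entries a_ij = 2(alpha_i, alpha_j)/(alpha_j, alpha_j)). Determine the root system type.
The matrix has rank 5 with 2's on the diagonal. Reading the off-diagonal entries as Dynkin edges (a single edge where a_ij = a_ji = -1; a double or triple edge where a_ij * a_ji = 2 or 3), the diagram is a chain of 3 nodes with a fork of two nodes at one end (D_5). One simple-root ordering that puts it in standard form is (alpha_5, alpha_4, alpha_1, alpha_2, alpha_3). So the algebra is type D_5, i.e. so(10).

D_5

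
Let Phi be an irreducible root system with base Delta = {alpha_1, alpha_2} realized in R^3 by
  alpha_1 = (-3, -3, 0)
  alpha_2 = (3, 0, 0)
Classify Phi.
B2

Compute the Cartan integers a_ij = 2(alpha_i, alpha_j)/(alpha_j, alpha_j); the resulting 2x2 Cartan matrix is
[[2, -2], [-1, 2]].
The roots have two lengths (squared-length ratio 2:1); the short ones are alpha_{2}. The associated Dynkin diagram is a chain of 2 nodes with a double edge at one end; the terminal node there is the unique short simple root (B_2), so the type is B_2 (the algebra so(5)).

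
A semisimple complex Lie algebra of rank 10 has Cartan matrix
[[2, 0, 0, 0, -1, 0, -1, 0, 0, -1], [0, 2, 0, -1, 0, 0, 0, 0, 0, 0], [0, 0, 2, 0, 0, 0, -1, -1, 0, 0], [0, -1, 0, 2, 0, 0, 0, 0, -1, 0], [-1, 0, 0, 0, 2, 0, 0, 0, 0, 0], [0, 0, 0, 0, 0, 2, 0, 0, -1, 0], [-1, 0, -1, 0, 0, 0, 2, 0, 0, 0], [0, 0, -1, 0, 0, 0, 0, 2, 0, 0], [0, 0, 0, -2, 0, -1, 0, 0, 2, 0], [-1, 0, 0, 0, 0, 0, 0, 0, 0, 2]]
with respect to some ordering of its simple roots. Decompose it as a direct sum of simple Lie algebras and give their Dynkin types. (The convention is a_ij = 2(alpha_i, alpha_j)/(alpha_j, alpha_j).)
The diagram associated to this matrix has two connected components: the simple roots {alpha_1, alpha_3, alpha_5, alpha_7, alpha_8, alpha_10} form a chain of 4 nodes with a fork of two nodes at one end (D_6), and {alpha_2, alpha_4, alpha_6, alpha_9} form a chain of 4 nodes with a double edge between the middle two (F_4). A semisimple Lie algebra decomposes uniquely as the direct sum of simple ideals, one per connected component of its Dynkin diagram, so g ≅ D_6 ⊕ F_4 (dimension 66 + 52 = 118).

type D_6 + type F_4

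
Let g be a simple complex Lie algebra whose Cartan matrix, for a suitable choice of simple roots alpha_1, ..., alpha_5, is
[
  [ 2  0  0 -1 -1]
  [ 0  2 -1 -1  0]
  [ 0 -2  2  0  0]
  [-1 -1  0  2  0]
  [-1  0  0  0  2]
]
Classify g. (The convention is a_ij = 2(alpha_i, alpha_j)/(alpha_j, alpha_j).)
The matrix has rank 5 with 2's on the diagonal. Reading the off-diagonal entries as Dynkin edges (a single edge where a_ij = a_ji = -1; a double or triple edge where a_ij * a_ji = 2 or 3), the diagram is a chain of 5 nodes with a double edge at one end; the terminal node there is the unique long simple root (C_5). One simple-root ordering that puts it in standard form is (alpha_5, alpha_1, alpha_4, alpha_2, alpha_3). So the algebra is type C_5, i.e. sp(10).

C5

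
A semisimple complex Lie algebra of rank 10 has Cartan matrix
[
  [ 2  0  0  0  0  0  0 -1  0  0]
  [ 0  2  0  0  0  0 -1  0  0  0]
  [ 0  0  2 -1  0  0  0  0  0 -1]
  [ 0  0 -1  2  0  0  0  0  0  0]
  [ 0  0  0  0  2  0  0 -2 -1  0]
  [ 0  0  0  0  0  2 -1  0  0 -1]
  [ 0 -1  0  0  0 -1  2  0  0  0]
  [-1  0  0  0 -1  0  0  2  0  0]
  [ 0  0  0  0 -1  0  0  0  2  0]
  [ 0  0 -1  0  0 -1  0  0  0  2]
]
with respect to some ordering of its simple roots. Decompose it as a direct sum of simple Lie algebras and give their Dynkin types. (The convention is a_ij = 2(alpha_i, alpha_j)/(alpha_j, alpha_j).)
A6 ⊕ F4

The diagram associated to this matrix has two connected components: the simple roots {alpha_2, alpha_3, alpha_4, alpha_6, alpha_7, alpha_10} form a chain of 6 nodes with single edges (A_6), and {alpha_1, alpha_5, alpha_8, alpha_9} form a chain of 4 nodes with a double edge between the middle two (F_4). A semisimple Lie algebra decomposes uniquely as the direct sum of simple ideals, one per connected component of its Dynkin diagram, so g ≅ A_6 ⊕ F_4 (dimension 48 + 52 = 100).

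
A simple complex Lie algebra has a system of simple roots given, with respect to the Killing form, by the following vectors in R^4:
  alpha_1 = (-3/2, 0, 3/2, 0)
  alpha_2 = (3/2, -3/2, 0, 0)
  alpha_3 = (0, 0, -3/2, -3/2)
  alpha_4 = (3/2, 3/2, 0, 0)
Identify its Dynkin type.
Compute the Cartan integers a_ij = 2(alpha_i, alpha_j)/(alpha_j, alpha_j); the resulting 4x4 Cartan matrix is
[[2, -1, -1, -1], [-1, 2, 0, 0], [-1, 0, 2, 0], [-1, 0, 0, 2]].
All simple roots have the same length, so the diagram is simply laced. The associated Dynkin diagram is a chain of 2 nodes with a fork of two nodes at one end (D_4), so the type is D_4 (the algebra so(8)).

D4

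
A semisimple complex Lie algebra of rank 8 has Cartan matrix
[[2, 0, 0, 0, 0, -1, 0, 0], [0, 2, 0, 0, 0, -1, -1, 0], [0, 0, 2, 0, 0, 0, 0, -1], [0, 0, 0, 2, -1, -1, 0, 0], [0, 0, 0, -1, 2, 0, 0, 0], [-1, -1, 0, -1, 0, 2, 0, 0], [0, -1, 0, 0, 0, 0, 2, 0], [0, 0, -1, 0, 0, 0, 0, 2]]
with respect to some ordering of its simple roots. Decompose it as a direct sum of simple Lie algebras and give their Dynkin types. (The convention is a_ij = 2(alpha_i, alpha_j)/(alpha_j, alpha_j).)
type A_2 + type E_6

The diagram associated to this matrix has two connected components: the simple roots {alpha_3, alpha_8} form a chain of 2 nodes with single edges (A_2), and {alpha_1, alpha_2, alpha_4, alpha_5, alpha_6, alpha_7} form a chain of 5 nodes with one extra node attached to the third node from one end (E_6). A semisimple Lie algebra decomposes uniquely as the direct sum of simple ideals, one per connected component of its Dynkin diagram, so g ≅ A_2 ⊕ E_6 (dimension 8 + 78 = 86).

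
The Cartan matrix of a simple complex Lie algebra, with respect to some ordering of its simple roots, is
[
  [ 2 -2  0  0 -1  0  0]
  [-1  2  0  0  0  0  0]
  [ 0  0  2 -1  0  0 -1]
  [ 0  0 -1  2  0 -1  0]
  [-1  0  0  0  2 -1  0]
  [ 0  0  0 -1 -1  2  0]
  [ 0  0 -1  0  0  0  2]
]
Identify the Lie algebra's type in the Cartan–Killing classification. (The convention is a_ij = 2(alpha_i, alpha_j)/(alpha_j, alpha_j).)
The matrix has rank 7 with 2's on the diagonal. Reading the off-diagonal entries as Dynkin edges (a single edge where a_ij = a_ji = -1; a double or triple edge where a_ij * a_ji = 2 or 3), the diagram is a chain of 7 nodes with a double edge at one end; the terminal node there is the unique short simple root (B_7). One simple-root ordering that puts it in standard form is (alpha_7, alpha_3, alpha_4, alpha_6, alpha_5, alpha_1, alpha_2). So the algebra is type B_7, i.e. so(15).

B_7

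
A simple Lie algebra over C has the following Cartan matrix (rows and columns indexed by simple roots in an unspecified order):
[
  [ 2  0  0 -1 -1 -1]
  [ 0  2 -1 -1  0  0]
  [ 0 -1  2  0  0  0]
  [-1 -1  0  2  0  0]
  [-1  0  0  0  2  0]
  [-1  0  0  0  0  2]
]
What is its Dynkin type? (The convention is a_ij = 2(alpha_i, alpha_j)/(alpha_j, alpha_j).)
D_6

The matrix has rank 6 with 2's on the diagonal. Reading the off-diagonal entries as Dynkin edges (a single edge where a_ij = a_ji = -1; a double or triple edge where a_ij * a_ji = 2 or 3), the diagram is a chain of 4 nodes with a fork of two nodes at one end (D_6). One simple-root ordering that puts it in standard form is (alpha_3, alpha_2, alpha_4, alpha_1, alpha_5, alpha_6). So the algebra is type D_6, i.e. so(12).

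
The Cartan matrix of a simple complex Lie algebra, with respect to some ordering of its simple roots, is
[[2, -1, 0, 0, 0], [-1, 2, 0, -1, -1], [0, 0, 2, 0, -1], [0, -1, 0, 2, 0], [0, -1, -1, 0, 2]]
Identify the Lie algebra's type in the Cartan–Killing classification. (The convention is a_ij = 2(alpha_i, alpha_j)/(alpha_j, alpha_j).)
D_5 (so(10))

The matrix has rank 5 with 2's on the diagonal. Reading the off-diagonal entries as Dynkin edges (a single edge where a_ij = a_ji = -1; a double or triple edge where a_ij * a_ji = 2 or 3), the diagram is a chain of 3 nodes with a fork of two nodes at one end (D_5). One simple-root ordering that puts it in standard form is (alpha_3, alpha_5, alpha_2, alpha_4, alpha_1). So the algebra is type D_5, i.e. so(10).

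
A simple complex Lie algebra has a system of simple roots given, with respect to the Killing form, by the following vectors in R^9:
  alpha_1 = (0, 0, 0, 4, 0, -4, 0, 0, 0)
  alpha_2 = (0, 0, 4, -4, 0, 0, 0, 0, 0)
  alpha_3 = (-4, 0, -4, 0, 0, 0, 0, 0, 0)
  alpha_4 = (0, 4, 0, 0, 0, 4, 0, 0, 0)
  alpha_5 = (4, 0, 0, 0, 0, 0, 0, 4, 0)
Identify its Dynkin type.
Compute the Cartan integers a_ij = 2(alpha_i, alpha_j)/(alpha_j, alpha_j); the resulting 5x5 Cartan matrix is
[[2, -1, 0, -1, 0], [-1, 2, -1, 0, 0], [0, -1, 2, 0, -1], [-1, 0, 0, 2, 0], [0, 0, -1, 0, 2]].
All simple roots have the same length, so the diagram is simply laced. The associated Dynkin diagram is a chain of 5 nodes with single edges (A_5), so the type is A_5 (the algebra sl(6)).

A5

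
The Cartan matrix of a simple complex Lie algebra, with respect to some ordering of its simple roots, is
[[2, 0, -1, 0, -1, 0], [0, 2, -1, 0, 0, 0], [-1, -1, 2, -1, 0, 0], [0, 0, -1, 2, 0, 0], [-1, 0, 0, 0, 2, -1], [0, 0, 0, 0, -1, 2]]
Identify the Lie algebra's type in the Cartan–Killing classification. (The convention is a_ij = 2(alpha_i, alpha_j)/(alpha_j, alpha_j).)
The matrix has rank 6 with 2's on the diagonal. Reading the off-diagonal entries as Dynkin edges (a single edge where a_ij = a_ji = -1; a double or triple edge where a_ij * a_ji = 2 or 3), the diagram is a chain of 4 nodes with a fork of two nodes at one end (D_6). One simple-root ordering that puts it in standard form is (alpha_6, alpha_5, alpha_1, alpha_3, alpha_4, alpha_2). So the algebra is type D_6, i.e. so(12).

type D_6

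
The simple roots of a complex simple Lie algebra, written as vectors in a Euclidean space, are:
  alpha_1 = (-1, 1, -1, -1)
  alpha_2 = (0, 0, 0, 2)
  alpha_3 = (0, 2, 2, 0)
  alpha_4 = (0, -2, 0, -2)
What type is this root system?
Compute the Cartan integers a_ij = 2(alpha_i, alpha_j)/(alpha_j, alpha_j); the resulting 4x4 Cartan matrix is
[[2, -1, 0, 0], [-1, 2, 0, -1], [0, 0, 2, -1], [0, -2, -1, 2]].
The roots have two lengths (squared-length ratio 2:1); the short ones are alpha_{1,2}. The associated Dynkin diagram is a chain of 4 nodes with a double edge between the middle two (F_4), so the type is F_4.

type F_4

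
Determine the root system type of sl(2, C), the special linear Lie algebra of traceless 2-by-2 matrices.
type A_1

This is sl(2), which has dimension 2^2 - 1 = 3 and rank 2 - 1 = 1 (a Cartan subalgebra is the diagonal traceless matrices). In the classification of classical Lie algebras, the special linear algebra sl(n+1) has type A_n; here n = 1, so the Dynkin diagram is a chain of 1 nodes with single edges (A_1). Hence the type is A_1.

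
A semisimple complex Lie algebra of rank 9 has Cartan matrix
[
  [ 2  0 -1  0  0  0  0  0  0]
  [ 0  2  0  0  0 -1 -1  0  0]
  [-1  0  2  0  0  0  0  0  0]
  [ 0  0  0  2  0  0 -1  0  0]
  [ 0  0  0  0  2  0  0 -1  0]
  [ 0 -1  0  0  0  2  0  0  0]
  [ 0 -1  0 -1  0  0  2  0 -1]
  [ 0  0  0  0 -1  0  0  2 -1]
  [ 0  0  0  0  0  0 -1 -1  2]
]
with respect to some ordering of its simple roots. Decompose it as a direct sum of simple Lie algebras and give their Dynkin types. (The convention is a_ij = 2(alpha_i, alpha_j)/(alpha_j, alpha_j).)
The diagram associated to this matrix has two connected components: the simple roots {alpha_1, alpha_3} form a chain of 2 nodes with single edges (A_2), and {alpha_2, alpha_4, alpha_5, alpha_6, alpha_7, alpha_8, alpha_9} form a chain of 6 nodes with one extra node attached to the third node from one end (E_7). A semisimple Lie algebra decomposes uniquely as the direct sum of simple ideals, one per connected component of its Dynkin diagram, so g ≅ A_2 ⊕ E_7 (dimension 8 + 133 = 141).

A_2 + E_7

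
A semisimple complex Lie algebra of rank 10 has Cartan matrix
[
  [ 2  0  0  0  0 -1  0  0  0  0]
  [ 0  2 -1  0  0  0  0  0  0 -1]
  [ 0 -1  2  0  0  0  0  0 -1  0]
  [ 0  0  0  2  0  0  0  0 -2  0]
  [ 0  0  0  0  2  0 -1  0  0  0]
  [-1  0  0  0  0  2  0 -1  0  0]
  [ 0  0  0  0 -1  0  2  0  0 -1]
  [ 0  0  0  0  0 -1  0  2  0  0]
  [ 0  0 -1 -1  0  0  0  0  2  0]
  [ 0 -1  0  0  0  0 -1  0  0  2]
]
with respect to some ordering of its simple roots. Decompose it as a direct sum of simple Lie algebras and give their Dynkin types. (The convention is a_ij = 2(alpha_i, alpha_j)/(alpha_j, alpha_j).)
A_3 (sl(4)) ⊕ C_7 (sp(14))

The diagram associated to this matrix has two connected components: the simple roots {alpha_1, alpha_6, alpha_8} form a chain of 3 nodes with single edges (A_3), and {alpha_2, alpha_3, alpha_4, alpha_5, alpha_7, alpha_9, alpha_10} form a chain of 7 nodes with a double edge at one end; the terminal node there is the unique long simple root (C_7). A semisimple Lie algebra decomposes uniquely as the direct sum of simple ideals, one per connected component of its Dynkin diagram, so g ≅ A_3 ⊕ C_7 (dimension 15 + 105 = 120).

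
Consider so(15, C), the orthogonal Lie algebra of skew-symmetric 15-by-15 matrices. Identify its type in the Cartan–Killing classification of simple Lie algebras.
B_7

This is so(15) with 15 odd, which has dimension 15(15-1)/2 = 105 and rank (15-1)/2 = 7. In the classification of classical Lie algebras, the orthogonal algebra so(2n+1) in an odd number of variables has type B_n; here n = 7, so the Dynkin diagram is a chain of 7 nodes with a double edge at one end; the terminal node there is the unique short simple root (B_7). Hence the type is B_7.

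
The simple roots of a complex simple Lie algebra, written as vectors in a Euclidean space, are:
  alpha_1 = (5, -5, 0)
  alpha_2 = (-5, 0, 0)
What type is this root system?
B_2

Compute the Cartan integers a_ij = 2(alpha_i, alpha_j)/(alpha_j, alpha_j); the resulting 2x2 Cartan matrix is
[[2, -2], [-1, 2]].
The roots have two lengths (squared-length ratio 2:1); the short ones are alpha_{2}. The associated Dynkin diagram is a chain of 2 nodes with a double edge at one end; the terminal node there is the unique short simple root (B_2), so the type is B_2 (the algebra so(5)).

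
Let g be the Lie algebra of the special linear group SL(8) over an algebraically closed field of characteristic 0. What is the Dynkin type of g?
This is sl(8), which has dimension 8^2 - 1 = 63 and rank 8 - 1 = 7 (a Cartan subalgebra is the diagonal traceless matrices). In the classification of classical Lie algebras, the special linear algebra sl(n+1) has type A_n; here n = 7, so the Dynkin diagram is a chain of 7 nodes with single edges (A_7). Hence the type is A_7.

A_7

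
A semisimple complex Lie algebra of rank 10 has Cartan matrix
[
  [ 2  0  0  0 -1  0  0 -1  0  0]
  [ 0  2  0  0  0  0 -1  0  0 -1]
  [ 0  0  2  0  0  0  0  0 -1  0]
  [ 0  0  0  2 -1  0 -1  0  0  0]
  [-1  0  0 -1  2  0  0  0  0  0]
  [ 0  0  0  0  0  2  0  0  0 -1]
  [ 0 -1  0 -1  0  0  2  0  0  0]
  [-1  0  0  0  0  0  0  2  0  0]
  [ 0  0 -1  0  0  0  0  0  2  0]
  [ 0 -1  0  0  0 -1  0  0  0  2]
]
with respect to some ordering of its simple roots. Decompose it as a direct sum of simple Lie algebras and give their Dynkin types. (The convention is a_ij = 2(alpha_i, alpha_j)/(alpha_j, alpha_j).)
A_2 ⊕ A_8

The diagram associated to this matrix has two connected components: the simple roots {alpha_3, alpha_9} form a chain of 2 nodes with single edges (A_2), and {alpha_1, alpha_2, alpha_4, alpha_5, alpha_6, alpha_7, alpha_8, alpha_10} form a chain of 8 nodes with single edges (A_8). A semisimple Lie algebra decomposes uniquely as the direct sum of simple ideals, one per connected component of its Dynkin diagram, so g ≅ A_2 ⊕ A_8 (dimension 8 + 80 = 88).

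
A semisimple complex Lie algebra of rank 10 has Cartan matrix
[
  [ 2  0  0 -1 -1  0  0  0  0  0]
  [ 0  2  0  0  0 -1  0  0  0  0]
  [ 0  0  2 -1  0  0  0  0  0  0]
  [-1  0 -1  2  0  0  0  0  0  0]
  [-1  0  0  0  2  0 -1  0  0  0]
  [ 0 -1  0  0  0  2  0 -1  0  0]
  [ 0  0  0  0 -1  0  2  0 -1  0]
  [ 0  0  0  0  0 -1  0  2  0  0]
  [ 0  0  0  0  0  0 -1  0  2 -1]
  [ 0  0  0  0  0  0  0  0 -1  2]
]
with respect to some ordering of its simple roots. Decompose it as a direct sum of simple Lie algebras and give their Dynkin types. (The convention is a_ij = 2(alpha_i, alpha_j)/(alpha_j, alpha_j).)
A_3 (sl(4)) ⊕ A_7 (sl(8))

The diagram associated to this matrix has two connected components: the simple roots {alpha_2, alpha_6, alpha_8} form a chain of 3 nodes with single edges (A_3), and {alpha_1, alpha_3, alpha_4, alpha_5, alpha_7, alpha_9, alpha_10} form a chain of 7 nodes with single edges (A_7). A semisimple Lie algebra decomposes uniquely as the direct sum of simple ideals, one per connected component of its Dynkin diagram, so g ≅ A_3 ⊕ A_7 (dimension 15 + 63 = 78).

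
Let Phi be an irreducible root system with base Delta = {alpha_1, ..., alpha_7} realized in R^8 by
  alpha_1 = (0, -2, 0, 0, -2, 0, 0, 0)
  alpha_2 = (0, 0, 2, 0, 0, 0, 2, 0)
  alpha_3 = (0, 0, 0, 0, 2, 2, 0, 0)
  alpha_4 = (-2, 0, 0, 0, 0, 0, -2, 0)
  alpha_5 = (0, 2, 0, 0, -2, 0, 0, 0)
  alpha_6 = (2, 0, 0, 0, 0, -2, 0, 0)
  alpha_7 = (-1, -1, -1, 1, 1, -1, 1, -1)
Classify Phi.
Compute the Cartan integers a_ij = 2(alpha_i, alpha_j)/(alpha_j, alpha_j); the resulting 7x7 Cartan matrix is
[[2, 0, -1, 0, 0, 0, 0], [0, 2, 0, -1, 0, 0, 0], [-1, 0, 2, 0, -1, -1, 0], [0, -1, 0, 2, 0, -1, 0], [0, 0, -1, 0, 2, 0, -1], [0, 0, -1, -1, 0, 2, 0], [0, 0, 0, 0, -1, 0, 2]].
All simple roots have the same length, so the diagram is simply laced. The associated Dynkin diagram is a chain of 6 nodes with one extra node attached to the third node from one end (E_7), so the type is E_7.

E7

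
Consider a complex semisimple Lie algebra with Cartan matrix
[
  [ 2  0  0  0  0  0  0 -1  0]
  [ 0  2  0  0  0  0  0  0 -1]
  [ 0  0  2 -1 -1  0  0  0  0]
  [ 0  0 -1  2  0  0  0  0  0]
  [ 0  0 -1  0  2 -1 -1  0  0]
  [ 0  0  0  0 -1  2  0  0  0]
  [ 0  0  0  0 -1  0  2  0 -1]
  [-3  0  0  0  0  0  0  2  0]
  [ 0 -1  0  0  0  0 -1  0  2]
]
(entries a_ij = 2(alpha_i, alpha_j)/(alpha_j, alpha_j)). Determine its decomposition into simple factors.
E_7 + G_2

The diagram associated to this matrix has two connected components: the simple roots {alpha_2, alpha_3, alpha_4, alpha_5, alpha_6, alpha_7, alpha_9} form a chain of 6 nodes with one extra node attached to the third node from one end (E_7), and {alpha_1, alpha_8} form two nodes joined by a triple edge (G_2). A semisimple Lie algebra decomposes uniquely as the direct sum of simple ideals, one per connected component of its Dynkin diagram, so g ≅ E_7 ⊕ G_2 (dimension 133 + 14 = 147).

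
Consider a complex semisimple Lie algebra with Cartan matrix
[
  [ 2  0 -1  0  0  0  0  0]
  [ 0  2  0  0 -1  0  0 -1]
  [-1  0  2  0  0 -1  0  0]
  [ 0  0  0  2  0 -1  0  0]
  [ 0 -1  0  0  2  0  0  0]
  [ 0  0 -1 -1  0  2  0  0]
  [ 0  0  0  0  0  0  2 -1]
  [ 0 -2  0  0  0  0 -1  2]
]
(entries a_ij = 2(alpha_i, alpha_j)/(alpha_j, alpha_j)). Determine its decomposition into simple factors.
A_4 (sl(5)) + F_4

The diagram associated to this matrix has two connected components: the simple roots {alpha_1, alpha_3, alpha_4, alpha_6} form a chain of 4 nodes with single edges (A_4), and {alpha_2, alpha_5, alpha_7, alpha_8} form a chain of 4 nodes with a double edge between the middle two (F_4). A semisimple Lie algebra decomposes uniquely as the direct sum of simple ideals, one per connected component of its Dynkin diagram, so g ≅ A_4 ⊕ F_4 (dimension 24 + 52 = 76).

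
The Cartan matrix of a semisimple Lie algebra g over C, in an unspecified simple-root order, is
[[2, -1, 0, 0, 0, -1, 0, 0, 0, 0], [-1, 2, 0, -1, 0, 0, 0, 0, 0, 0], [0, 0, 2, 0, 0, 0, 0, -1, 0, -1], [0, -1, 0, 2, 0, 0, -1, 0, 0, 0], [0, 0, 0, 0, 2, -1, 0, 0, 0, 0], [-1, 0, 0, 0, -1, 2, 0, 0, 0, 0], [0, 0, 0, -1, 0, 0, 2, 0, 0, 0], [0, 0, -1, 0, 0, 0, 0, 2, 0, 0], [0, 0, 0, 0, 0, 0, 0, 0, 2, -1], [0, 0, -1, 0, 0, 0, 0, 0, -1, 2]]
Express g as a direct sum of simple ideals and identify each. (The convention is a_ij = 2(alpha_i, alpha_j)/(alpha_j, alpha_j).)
The diagram associated to this matrix has two connected components: the simple roots {alpha_3, alpha_8, alpha_9, alpha_10} form a chain of 4 nodes with single edges (A_4), and {alpha_1, alpha_2, alpha_4, alpha_5, alpha_6, alpha_7} form a chain of 6 nodes with single edges (A_6). A semisimple Lie algebra decomposes uniquely as the direct sum of simple ideals, one per connected component of its Dynkin diagram, so g ≅ A_4 ⊕ A_6 (dimension 24 + 48 = 72).

type A_4 + type A_6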